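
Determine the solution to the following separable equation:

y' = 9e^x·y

Separating variables and integrating:
ln|y| = 9e^x + C

General solution: y = Ce^(9e^x)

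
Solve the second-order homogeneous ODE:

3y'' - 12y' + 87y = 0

Characteristic equation: 3r² - 12r + 87 = 0
Divide by 3: r² - 4r + 29 = 0
Roots: r = 2 ± 5i (complex conjugates)
General solution: y = e^(2x)(C₁cos(5x) + C₂sin(5x))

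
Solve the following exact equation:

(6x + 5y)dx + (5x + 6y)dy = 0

Verify exactness: ∂M/∂y = ∂N/∂x ✓
Find F(x,y) such that ∂F/∂x = M, ∂F/∂y = N
Solution: 3x² + 5xy + 3y² = C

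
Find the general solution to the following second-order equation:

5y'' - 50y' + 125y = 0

Characteristic equation: 5r² - 50r + 125 = 0
Divide by 5: r² - 10r + 25 = 0
Factored: (r - 5)² = 0
Repeated root: r = 5
General solution: y = (C₁ + C₂x)e^(5x)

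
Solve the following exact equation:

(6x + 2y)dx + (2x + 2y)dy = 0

Verify exactness: ∂M/∂y = ∂N/∂x ✓
Find F(x,y) such that ∂F/∂x = M, ∂F/∂y = N
Solution: 3x² + 2xy + y² = C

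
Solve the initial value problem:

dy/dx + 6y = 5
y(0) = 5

General solution: y = 5/6 + Ce^(-6x)
Applying y(0) = 5: C = 5 - 5/6 = 25/6
Particular solution: y = 5/6 + (25/6)e^(-6x)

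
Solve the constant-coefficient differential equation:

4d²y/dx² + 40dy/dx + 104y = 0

Characteristic equation: 4r² + 40r + 104 = 0
Divide by 4: r² + 10r + 26 = 0
Roots: r = -5 ± i (complex conjugates)
General solution: y = e^(-5x)(C₁cos(x) + C₂sin(x))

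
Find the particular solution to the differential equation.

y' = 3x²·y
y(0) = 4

General solution: y = Ce^(x³)
Applying IC y(0) = 4:
Particular solution: y = 4e^(x³)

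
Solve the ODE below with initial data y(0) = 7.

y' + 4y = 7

General solution: y = 7/4 + Ce^(-4x)
Applying y(0) = 7: C = 7 - 7/4 = 21/4
Particular solution: y = 7/4 + (21/4)e^(-4x)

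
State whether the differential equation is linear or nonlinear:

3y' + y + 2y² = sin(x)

Nonlinear (y² term)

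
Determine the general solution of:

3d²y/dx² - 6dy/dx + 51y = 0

Characteristic equation: 3r² - 6r + 51 = 0
Divide by 3: r² - 2r + 17 = 0
Roots: r = 1 ± 4i (complex conjugates)
General solution: y = e^x(C₁cos(4x) + C₂sin(4x))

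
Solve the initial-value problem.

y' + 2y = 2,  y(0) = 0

General solution: y = 1 + Ce^(-2x)
Applying y(0) = 0: C = 0 - 1 = -1
Particular solution: y = 1 - e^(-2x)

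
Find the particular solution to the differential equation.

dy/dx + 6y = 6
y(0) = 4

General solution: y = 1 + Ce^(-6x)
Applying y(0) = 4: C = 4 - 1 = 3
Particular solution: y = 1 + 3e^(-6x)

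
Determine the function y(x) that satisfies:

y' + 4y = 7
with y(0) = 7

General solution: y = 7/4 + Ce^(-4x)
Applying y(0) = 7: C = 7 - 7/4 = 21/4
Particular solution: y = 7/4 + (21/4)e^(-4x)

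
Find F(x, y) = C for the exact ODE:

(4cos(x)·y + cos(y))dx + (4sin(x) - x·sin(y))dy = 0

Verify exactness: ∂M/∂y = ∂N/∂x ✓
Find F(x,y) such that ∂F/∂x = M, ∂F/∂y = N
Solution: 4sin(x)·y + x·cos(y) = C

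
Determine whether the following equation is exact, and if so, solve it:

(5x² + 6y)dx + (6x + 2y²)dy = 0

Verify exactness: ∂M/∂y = ∂N/∂x ✓
Find F(x,y) such that ∂F/∂x = M, ∂F/∂y = N
Solution: 5x³/3 + 6xy + 2y³/3 = C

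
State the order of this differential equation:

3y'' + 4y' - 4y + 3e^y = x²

The order is 2 (highest derivative is of order 2).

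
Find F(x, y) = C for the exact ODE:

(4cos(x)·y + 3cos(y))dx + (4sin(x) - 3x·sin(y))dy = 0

Verify exactness: ∂M/∂y = ∂N/∂x ✓
Find F(x,y) such that ∂F/∂x = M, ∂F/∂y = N
Solution: 4sin(x)·y + 3x·cos(y) = C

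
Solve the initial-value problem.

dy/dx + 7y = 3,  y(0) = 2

General solution: y = 3/7 + Ce^(-7x)
Applying y(0) = 2: C = 2 - 3/7 = 11/7
Particular solution: y = 3/7 + (11/7)e^(-7x)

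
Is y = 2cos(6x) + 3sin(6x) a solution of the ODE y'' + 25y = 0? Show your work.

Verification:
y'' = -72cos(6x) - 108sin(6x)
y'' + 25y ≠ 0 (frequency mismatch: got 36 instead of 25)

No, it is not a solution.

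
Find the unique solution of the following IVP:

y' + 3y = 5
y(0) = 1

General solution: y = 5/3 + Ce^(-3x)
Applying y(0) = 1: C = 1 - 5/3 = -2/3
Particular solution: y = 5/3 - (2/3)e^(-3x)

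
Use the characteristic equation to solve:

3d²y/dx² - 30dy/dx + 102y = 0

Characteristic equation: 3r² - 30r + 102 = 0
Divide by 3: r² - 10r + 34 = 0
Roots: r = 5 ± 3i (complex conjugates)
General solution: y = e^(5x)(C₁cos(3x) + C₂sin(3x))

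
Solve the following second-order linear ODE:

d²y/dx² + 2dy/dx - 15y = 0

Characteristic equation: r² + 2r - 15 = 0
Roots: r = 3, -5 (distinct real)
General solution: y = C₁e^(3x) + C₂e^(-5x)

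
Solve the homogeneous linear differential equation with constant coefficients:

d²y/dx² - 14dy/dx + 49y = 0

Characteristic equation: r² - 14r + 49 = 0
Factored: (r - 7)² = 0
Repeated root: r = 7
General solution: y = (C₁ + C₂x)e^(7x)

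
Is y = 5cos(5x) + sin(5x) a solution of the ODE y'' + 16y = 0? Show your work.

Verification:
y'' = -125cos(5x) - 25sin(5x)
y'' + 16y ≠ 0 (frequency mismatch: got 25 instead of 16)

No, it is not a solution.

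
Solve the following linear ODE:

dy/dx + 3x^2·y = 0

Using integrating factor method:

General solution: y = Ce^(-x^3)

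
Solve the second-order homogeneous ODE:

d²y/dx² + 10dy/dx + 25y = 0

Characteristic equation: r² + 10r + 25 = 0
Factored: (r + 5)² = 0
Repeated root: r = -5
General solution: y = (C₁ + C₂x)e^(-5x)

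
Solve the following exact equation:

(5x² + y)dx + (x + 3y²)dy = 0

Verify exactness: ∂M/∂y = ∂N/∂x ✓
Find F(x,y) such that ∂F/∂x = M, ∂F/∂y = N
Solution: 5x³/3 + xy + y³ = C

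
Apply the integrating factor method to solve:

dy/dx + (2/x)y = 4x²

Using integrating factor method:

General solution: y = (4/5)x^3 + Cx^(-2)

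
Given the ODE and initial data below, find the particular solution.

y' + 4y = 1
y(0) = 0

General solution: y = 1/4 + Ce^(-4x)
Applying y(0) = 0: C = 0 - 1/4 = -1/4
Particular solution: y = 1/4 - (1/4)e^(-4x)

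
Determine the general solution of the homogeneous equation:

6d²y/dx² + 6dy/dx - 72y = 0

Characteristic equation: 6r² + 6r - 72 = 0
Divide by 6: r² + r - 12 = 0
Roots: r = 3, -4 (distinct real)
General solution: y = C₁e^(3x) + C₂e^(-4x)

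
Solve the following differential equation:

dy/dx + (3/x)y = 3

Using integrating factor method:

General solution: y = (3/4)x + Cx^(-3)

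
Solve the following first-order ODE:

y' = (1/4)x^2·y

Separating variables and integrating:
ln|y| = x^3/12 + C

General solution: y = Ce^(x^3/12)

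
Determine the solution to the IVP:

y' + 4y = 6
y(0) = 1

General solution: y = 3/2 + Ce^(-4x)
Applying y(0) = 1: C = 1 - 3/2 = -1/2
Particular solution: y = 3/2 - (1/2)e^(-4x)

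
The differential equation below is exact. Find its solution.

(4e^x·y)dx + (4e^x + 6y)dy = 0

Verify exactness: ∂M/∂y = ∂N/∂x ✓
Find F(x,y) such that ∂F/∂x = M, ∂F/∂y = N
Solution: 4e^x·y + 3y² = C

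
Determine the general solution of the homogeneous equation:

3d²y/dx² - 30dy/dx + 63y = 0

Characteristic equation: 3r² - 30r + 63 = 0
Divide by 3: r² - 10r + 21 = 0
Roots: r = 3, 7 (distinct real)
General solution: y = C₁e^(3x) + C₂e^(7x)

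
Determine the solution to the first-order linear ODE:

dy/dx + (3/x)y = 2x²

Using integrating factor method:

General solution: y = (1/3)x^3 + Cx^(-3)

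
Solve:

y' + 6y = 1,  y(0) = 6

General solution: y = 1/6 + Ce^(-6x)
Applying y(0) = 6: C = 6 - 1/6 = 35/6
Particular solution: y = 1/6 + (35/6)e^(-6x)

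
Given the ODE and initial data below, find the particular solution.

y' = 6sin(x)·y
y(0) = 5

General solution: y = Ce^(-6cos(x))
Applying IC y(0) = 5:
Particular solution: y = 5e^(6(1-cos(x)))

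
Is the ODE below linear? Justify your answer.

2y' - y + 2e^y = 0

No. Nonlinear (e^y is nonlinear in y)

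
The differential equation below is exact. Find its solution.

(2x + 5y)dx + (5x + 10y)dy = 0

Verify exactness: ∂M/∂y = ∂N/∂x ✓
Find F(x,y) such that ∂F/∂x = M, ∂F/∂y = N
Solution: x² + 5xy + 5y² = C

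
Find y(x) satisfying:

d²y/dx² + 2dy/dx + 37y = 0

Characteristic equation: r² + 2r + 37 = 0
Roots: r = -1 ± 6i (complex conjugates)
General solution: y = e^(-x)(C₁cos(6x) + C₂sin(6x))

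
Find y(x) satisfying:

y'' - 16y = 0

Characteristic equation: r² - 16 = 0
Roots: r = 4, -4 (distinct real)
General solution: y = C₁e^(4x) + C₂e^(-4x)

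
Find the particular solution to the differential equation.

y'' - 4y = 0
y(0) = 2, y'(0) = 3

General solution: y = C₁e^(2x) + C₂e^(-2x)
Applying ICs: C₁ = 7/4, C₂ = 1/4
Particular solution: y = (7/4)e^(2x) + (1/4)e^(-2x)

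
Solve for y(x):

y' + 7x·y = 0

Using integrating factor method:

General solution: y = Ce^(-7x^2/2)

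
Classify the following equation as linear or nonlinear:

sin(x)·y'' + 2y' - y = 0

Linear (y and its derivatives appear to the first power only, no products of y terms)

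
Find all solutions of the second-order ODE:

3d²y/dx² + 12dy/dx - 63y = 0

Characteristic equation: 3r² + 12r - 63 = 0
Divide by 3: r² + 4r - 21 = 0
Roots: r = 3, -7 (distinct real)
General solution: y = C₁e^(3x) + C₂e^(-7x)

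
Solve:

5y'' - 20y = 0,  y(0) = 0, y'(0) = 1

General solution: y = C₁e^(2x) + C₂e^(-2x)
Applying ICs: C₁ = 1/4, C₂ = -1/4
Particular solution: y = (1/4)e^(2x) - (1/4)e^(-2x)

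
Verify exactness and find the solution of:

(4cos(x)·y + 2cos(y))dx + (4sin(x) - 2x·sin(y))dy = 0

Verify exactness: ∂M/∂y = ∂N/∂x ✓
Find F(x,y) such that ∂F/∂x = M, ∂F/∂y = N
Solution: 4sin(x)·y + 2x·cos(y) = C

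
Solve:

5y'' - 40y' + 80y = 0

Characteristic equation: 5r² - 40r + 80 = 0
Divide by 5: r² - 8r + 16 = 0
Factored: (r - 4)² = 0
Repeated root: r = 4
General solution: y = (C₁ + C₂x)e^(4x)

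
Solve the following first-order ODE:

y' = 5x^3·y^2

Separating variables and integrating:
-1/y = 5x^4/4 + C

General solution: y^-1 = (-5/4)x^4 + C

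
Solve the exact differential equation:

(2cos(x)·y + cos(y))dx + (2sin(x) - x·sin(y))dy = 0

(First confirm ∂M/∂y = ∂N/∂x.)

Verify exactness: ∂M/∂y = ∂N/∂x ✓
Find F(x,y) such that ∂F/∂x = M, ∂F/∂y = N
Solution: 2sin(x)·y + x·cos(y) = C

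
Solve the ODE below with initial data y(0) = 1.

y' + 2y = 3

General solution: y = 3/2 + Ce^(-2x)
Applying y(0) = 1: C = 1 - 3/2 = -1/2
Particular solution: y = 3/2 - (1/2)e^(-2x)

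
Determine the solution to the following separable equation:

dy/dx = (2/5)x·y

Separating variables and integrating:
ln|y| = x^2/5 + C

General solution: y = Ce^(x^2/5)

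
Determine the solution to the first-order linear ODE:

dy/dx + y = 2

Using integrating factor method:

General solution: y = 2 + Ce^(-x)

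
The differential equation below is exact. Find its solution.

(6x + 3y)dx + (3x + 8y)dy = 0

Verify exactness: ∂M/∂y = ∂N/∂x ✓
Find F(x,y) such that ∂F/∂x = M, ∂F/∂y = N
Solution: 3x² + 3xy + 4y² = C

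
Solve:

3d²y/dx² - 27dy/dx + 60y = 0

Characteristic equation: 3r² - 27r + 60 = 0
Divide by 3: r² - 9r + 20 = 0
Roots: r = 4, 5 (distinct real)
General solution: y = C₁e^(4x) + C₂e^(5x)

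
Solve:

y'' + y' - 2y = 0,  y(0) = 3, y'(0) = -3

General solution: y = C₁e^x + C₂e^(-2x)
Applying ICs: C₁ = 1, C₂ = 2
Particular solution: y = e^x + 2e^(-2x)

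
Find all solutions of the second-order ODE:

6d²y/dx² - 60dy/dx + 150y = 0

Characteristic equation: 6r² - 60r + 150 = 0
Divide by 6: r² - 10r + 25 = 0
Factored: (r - 5)² = 0
Repeated root: r = 5
General solution: y = (C₁ + C₂x)e^(5x)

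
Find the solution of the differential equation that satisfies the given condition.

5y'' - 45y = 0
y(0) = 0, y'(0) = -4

General solution: y = C₁e^(3x) + C₂e^(-3x)
Applying ICs: C₁ = -2/3, C₂ = 2/3
Particular solution: y = -(2/3)e^(3x) + (2/3)e^(-3x)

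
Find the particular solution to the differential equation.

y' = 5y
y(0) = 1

General solution: y = Ce^(5x)
Applying IC y(0) = 1:
Particular solution: y = e^(5x)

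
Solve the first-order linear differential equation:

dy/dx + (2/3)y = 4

Using integrating factor method:

General solution: y = 6 + Ce^(-2x/3)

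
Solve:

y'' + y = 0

Characteristic equation: r² + 1 = 0
Roots: r = ±i (complex conjugates)
General solution: y = C₁cos(x) + C₂sin(x)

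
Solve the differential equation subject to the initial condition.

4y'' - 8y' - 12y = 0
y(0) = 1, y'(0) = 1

General solution: y = C₁e^(3x) + C₂e^(-x)
Applying ICs: C₁ = 1/2, C₂ = 1/2
Particular solution: y = (1/2)e^(3x) + (1/2)e^(-x)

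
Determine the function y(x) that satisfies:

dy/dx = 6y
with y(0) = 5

General solution: y = Ce^(6x)
Applying IC y(0) = 5:
Particular solution: y = 5e^(6x)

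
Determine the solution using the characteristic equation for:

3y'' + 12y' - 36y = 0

Characteristic equation: 3r² + 12r - 36 = 0
Divide by 3: r² + 4r - 12 = 0
Roots: r = 2, -6 (distinct real)
General solution: y = C₁e^(2x) + C₂e^(-6x)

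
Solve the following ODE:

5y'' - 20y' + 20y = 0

Characteristic equation: 5r² - 20r + 20 = 0
Divide by 5: r² - 4r + 4 = 0
Factored: (r - 2)² = 0
Repeated root: r = 2
General solution: y = (C₁ + C₂x)e^(2x)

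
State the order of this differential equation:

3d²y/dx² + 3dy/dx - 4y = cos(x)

The order is 2 (highest derivative is of order 2).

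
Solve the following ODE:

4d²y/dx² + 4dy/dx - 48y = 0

Characteristic equation: 4r² + 4r - 48 = 0
Divide by 4: r² + r - 12 = 0
Roots: r = 3, -4 (distinct real)
General solution: y = C₁e^(3x) + C₂e^(-4x)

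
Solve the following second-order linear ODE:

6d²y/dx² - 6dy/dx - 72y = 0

Characteristic equation: 6r² - 6r - 72 = 0
Divide by 6: r² - r - 12 = 0
Roots: r = 4, -3 (distinct real)
General solution: y = C₁e^(4x) + C₂e^(-3x)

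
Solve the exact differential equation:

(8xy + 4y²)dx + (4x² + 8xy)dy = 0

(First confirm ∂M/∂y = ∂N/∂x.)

Verify exactness: ∂M/∂y = ∂N/∂x ✓
Find F(x,y) such that ∂F/∂x = M, ∂F/∂y = N
Solution: 4x²y + 4xy² = C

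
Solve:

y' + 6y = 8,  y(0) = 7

General solution: y = 4/3 + Ce^(-6x)
Applying y(0) = 7: C = 7 - 4/3 = 17/3
Particular solution: y = 4/3 + (17/3)e^(-6x)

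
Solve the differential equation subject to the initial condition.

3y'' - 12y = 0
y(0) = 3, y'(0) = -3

General solution: y = C₁e^(2x) + C₂e^(-2x)
Applying ICs: C₁ = 3/4, C₂ = 9/4
Particular solution: y = (3/4)e^(2x) + (9/4)e^(-2x)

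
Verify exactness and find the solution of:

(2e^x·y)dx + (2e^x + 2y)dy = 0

Verify exactness: ∂M/∂y = ∂N/∂x ✓
Find F(x,y) such that ∂F/∂x = M, ∂F/∂y = N
Solution: 2e^x·y + y² = C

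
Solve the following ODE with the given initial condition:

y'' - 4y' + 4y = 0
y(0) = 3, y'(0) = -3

General solution: y = (C₁ + C₂x)e^(2x)
Repeated root r = 2
Applying ICs: C₁ = 3, C₂ = -9
Particular solution: y = (3 - 9x)e^(2x)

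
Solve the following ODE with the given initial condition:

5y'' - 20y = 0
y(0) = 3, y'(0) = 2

General solution: y = C₁e^(2x) + C₂e^(-2x)
Applying ICs: C₁ = 2, C₂ = 1
Particular solution: y = 2e^(2x) + e^(-2x)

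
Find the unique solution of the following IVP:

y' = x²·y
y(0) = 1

General solution: y = Ce^(x³/3)
Applying IC y(0) = 1:
Particular solution: y = e^(x³/3)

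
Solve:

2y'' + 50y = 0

Characteristic equation: 2r² + 50 = 0
Divide by 2: r² + 25 = 0
Roots: r = ±5i (complex conjugates)
General solution: y = C₁cos(5x) + C₂sin(5x)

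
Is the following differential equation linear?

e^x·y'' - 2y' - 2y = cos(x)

Yes. Linear (y and its derivatives appear to the first power only, no products of y terms)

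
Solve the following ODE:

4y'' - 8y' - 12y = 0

Characteristic equation: 4r² - 8r - 12 = 0
Divide by 4: r² - 2r - 3 = 0
Roots: r = 3, -1 (distinct real)
General solution: y = C₁e^(3x) + C₂e^(-x)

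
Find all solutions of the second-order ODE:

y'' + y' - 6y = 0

Characteristic equation: r² + r - 6 = 0
Roots: r = 2, -3 (distinct real)
General solution: y = C₁e^(2x) + C₂e^(-3x)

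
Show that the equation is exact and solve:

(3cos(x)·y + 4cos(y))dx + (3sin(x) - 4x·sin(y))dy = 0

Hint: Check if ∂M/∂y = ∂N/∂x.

Verify exactness: ∂M/∂y = ∂N/∂x ✓
Find F(x,y) such that ∂F/∂x = M, ∂F/∂y = N
Solution: 3sin(x)·y + 4x·cos(y) = C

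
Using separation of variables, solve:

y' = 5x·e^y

Separating variables and integrating:
-e^(-y) = 5x²/2 + C

General solution: y = -ln(C - 5x²/2)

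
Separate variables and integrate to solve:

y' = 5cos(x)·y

Separating variables and integrating:
ln|y| = 5sin(x) + C

General solution: y = Ce^(5sin(x))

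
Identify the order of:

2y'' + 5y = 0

The order is 2 (highest derivative is of order 2).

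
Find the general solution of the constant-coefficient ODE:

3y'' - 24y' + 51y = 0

Characteristic equation: 3r² - 24r + 51 = 0
Divide by 3: r² - 8r + 17 = 0
Roots: r = 4 ± i (complex conjugates)
General solution: y = e^(4x)(C₁cos(x) + C₂sin(x))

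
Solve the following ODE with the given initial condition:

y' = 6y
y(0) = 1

General solution: y = Ce^(6x)
Applying IC y(0) = 1:
Particular solution: y = e^(6x)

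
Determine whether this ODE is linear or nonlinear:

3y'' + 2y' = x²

Linear (y and its derivatives appear to the first power only, no products of y terms)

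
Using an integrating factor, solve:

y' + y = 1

Using integrating factor method:

General solution: y = 1 + Ce^(-x)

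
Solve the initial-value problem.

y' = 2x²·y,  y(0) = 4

General solution: y = Ce^(2x³/3)
Applying IC y(0) = 4:
Particular solution: y = 4e^(2x³/3)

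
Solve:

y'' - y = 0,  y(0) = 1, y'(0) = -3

General solution: y = C₁e^x + C₂e^(-x)
Applying ICs: C₁ = -1, C₂ = 2
Particular solution: y = -e^x + 2e^(-x)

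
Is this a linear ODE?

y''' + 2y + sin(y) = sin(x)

No. Nonlinear (sin(y) is nonlinear in y)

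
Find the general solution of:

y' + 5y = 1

Using integrating factor method:

General solution: y = 1/5 + Ce^(-5x)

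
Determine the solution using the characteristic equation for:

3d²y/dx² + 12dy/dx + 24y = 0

Characteristic equation: 3r² + 12r + 24 = 0
Divide by 3: r² + 4r + 8 = 0
Roots: r = -2 ± 2i (complex conjugates)
General solution: y = e^(-2x)(C₁cos(2x) + C₂sin(2x))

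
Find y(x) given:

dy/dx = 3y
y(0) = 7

General solution: y = Ce^(3x)
Applying IC y(0) = 7:
Particular solution: y = 7e^(3x)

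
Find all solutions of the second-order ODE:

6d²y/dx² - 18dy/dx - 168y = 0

Characteristic equation: 6r² - 18r - 168 = 0
Divide by 6: r² - 3r - 28 = 0
Roots: r = 7, -4 (distinct real)
General solution: y = C₁e^(7x) + C₂e^(-4x)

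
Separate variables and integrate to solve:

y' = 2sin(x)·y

Separating variables and integrating:
ln|y| = -2cos(x) + C

General solution: y = Ce^(-2cos(x))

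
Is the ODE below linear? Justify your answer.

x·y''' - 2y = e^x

Yes. Linear (y and its derivatives appear to the first power only, no products of y terms)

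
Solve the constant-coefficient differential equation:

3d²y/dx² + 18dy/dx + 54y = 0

Characteristic equation: 3r² + 18r + 54 = 0
Divide by 3: r² + 6r + 18 = 0
Roots: r = -3 ± 3i (complex conjugates)
General solution: y = e^(-3x)(C₁cos(3x) + C₂sin(3x))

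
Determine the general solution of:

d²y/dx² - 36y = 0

Characteristic equation: r² - 36 = 0
Roots: r = 6, -6 (distinct real)
General solution: y = C₁e^(6x) + C₂e^(-6x)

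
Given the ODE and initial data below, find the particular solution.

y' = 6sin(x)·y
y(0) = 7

General solution: y = Ce^(-6cos(x))
Applying IC y(0) = 7:
Particular solution: y = 7e^(6(1-cos(x)))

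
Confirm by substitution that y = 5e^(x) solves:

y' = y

Verification:
y = 5e^(x)
y' = 5e^(x)
y = 5e^(x)
y' = y ✓

Yes, it is a solution.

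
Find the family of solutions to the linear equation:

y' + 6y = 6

Using integrating factor method:

General solution: y = 1 + Ce^(-6x)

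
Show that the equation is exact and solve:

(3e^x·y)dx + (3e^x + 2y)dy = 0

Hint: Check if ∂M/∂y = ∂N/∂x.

Verify exactness: ∂M/∂y = ∂N/∂x ✓
Find F(x,y) such that ∂F/∂x = M, ∂F/∂y = N
Solution: 3e^x·y + y² = C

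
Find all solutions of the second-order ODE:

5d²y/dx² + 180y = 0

Characteristic equation: 5r² + 180 = 0
Divide by 5: r² + 36 = 0
Roots: r = ±6i (complex conjugates)
General solution: y = C₁cos(6x) + C₂sin(6x)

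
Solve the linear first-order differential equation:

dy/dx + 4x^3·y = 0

Using integrating factor method:

General solution: y = Ce^(-x^4)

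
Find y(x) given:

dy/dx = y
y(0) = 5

General solution: y = Ce^x
Applying IC y(0) = 5:
Particular solution: y = 5e^x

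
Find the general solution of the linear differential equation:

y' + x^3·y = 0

Using integrating factor method:

General solution: y = Ce^(-x^4/4)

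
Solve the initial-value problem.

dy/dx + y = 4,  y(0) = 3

General solution: y = 4 + Ce^(-x)
Applying y(0) = 3: C = 3 - 4 = -1
Particular solution: y = 4 - e^(-x)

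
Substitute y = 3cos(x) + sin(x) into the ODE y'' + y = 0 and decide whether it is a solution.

Verification:
y'' = -3cos(x) - sin(x)
y'' + y = 0 ✓

Yes, it is a solution.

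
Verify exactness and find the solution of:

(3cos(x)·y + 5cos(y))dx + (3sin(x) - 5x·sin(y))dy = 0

Verify exactness: ∂M/∂y = ∂N/∂x ✓
Find F(x,y) such that ∂F/∂x = M, ∂F/∂y = N
Solution: 3sin(x)·y + 5x·cos(y) = C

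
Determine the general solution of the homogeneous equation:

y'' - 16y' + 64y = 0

Characteristic equation: r² - 16r + 64 = 0
Factored: (r - 8)² = 0
Repeated root: r = 8
General solution: y = (C₁ + C₂x)e^(8x)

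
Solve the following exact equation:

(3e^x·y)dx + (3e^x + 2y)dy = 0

Verify exactness: ∂M/∂y = ∂N/∂x ✓
Find F(x,y) such that ∂F/∂x = M, ∂F/∂y = N
Solution: 3e^x·y + y² = C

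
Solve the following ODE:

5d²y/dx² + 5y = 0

Characteristic equation: 5r² + 5 = 0
Divide by 5: r² + 1 = 0
Roots: r = ±i (complex conjugates)
General solution: y = C₁cos(x) + C₂sin(x)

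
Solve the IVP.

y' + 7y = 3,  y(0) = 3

General solution: y = 3/7 + Ce^(-7x)
Applying y(0) = 3: C = 3 - 3/7 = 18/7
Particular solution: y = 3/7 + (18/7)e^(-7x)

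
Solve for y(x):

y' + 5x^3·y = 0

Using integrating factor method:

General solution: y = Ce^(-5x^4/4)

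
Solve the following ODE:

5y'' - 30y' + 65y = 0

Characteristic equation: 5r² - 30r + 65 = 0
Divide by 5: r² - 6r + 13 = 0
Roots: r = 3 ± 2i (complex conjugates)
General solution: y = e^(3x)(C₁cos(2x) + C₂sin(2x))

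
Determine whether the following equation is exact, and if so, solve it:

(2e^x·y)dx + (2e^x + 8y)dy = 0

Verify exactness: ∂M/∂y = ∂N/∂x ✓
Find F(x,y) such that ∂F/∂x = M, ∂F/∂y = N
Solution: 2e^x·y + 4y² = C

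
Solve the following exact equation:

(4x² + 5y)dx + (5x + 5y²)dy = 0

Verify exactness: ∂M/∂y = ∂N/∂x ✓
Find F(x,y) such that ∂F/∂x = M, ∂F/∂y = N
Solution: 4x³/3 + 5xy + 5y³/3 = C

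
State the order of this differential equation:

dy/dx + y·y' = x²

The order is 1 (highest derivative is of order 1).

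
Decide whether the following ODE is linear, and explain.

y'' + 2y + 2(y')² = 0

Nonlinear ((y')² term)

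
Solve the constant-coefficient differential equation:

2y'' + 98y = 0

Characteristic equation: 2r² + 98 = 0
Divide by 2: r² + 49 = 0
Roots: r = ±7i (complex conjugates)
General solution: y = C₁cos(7x) + C₂sin(7x)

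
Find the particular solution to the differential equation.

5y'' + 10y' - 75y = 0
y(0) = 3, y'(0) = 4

General solution: y = C₁e^(3x) + C₂e^(-5x)
Applying ICs: C₁ = 19/8, C₂ = 5/8
Particular solution: y = (19/8)e^(3x) + (5/8)e^(-5x)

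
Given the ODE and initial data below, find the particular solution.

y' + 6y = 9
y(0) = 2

General solution: y = 3/2 + Ce^(-6x)
Applying y(0) = 2: C = 2 - 3/2 = 1/2
Particular solution: y = 3/2 + (1/2)e^(-6x)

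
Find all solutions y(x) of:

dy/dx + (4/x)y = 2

Using integrating factor method:

General solution: y = (2/5)x + Cx^(-4)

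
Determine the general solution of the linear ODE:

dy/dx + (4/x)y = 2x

Using integrating factor method:

General solution: y = (1/3)x^2 + Cx^(-4)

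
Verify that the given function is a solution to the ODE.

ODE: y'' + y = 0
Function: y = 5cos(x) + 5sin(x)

Verification:
y'' = -5cos(x) - 5sin(x)
y'' + y = 0 ✓

Yes, it is a solution.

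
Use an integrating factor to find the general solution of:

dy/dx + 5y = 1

Using integrating factor method:

General solution: y = 1/5 + Ce^(-5x)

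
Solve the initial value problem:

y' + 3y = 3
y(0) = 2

General solution: y = 1 + Ce^(-3x)
Applying y(0) = 2: C = 2 - 1 = 1
Particular solution: y = 1 + e^(-3x)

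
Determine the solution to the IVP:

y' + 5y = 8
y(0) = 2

General solution: y = 8/5 + Ce^(-5x)
Applying y(0) = 2: C = 2 - 8/5 = 2/5
Particular solution: y = 8/5 + (2/5)e^(-5x)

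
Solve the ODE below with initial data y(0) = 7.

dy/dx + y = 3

General solution: y = 3 + Ce^(-x)
Applying y(0) = 7: C = 7 - 3 = 4
Particular solution: y = 3 + 4e^(-x)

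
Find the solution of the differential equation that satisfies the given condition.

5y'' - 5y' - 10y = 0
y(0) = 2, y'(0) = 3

General solution: y = C₁e^(2x) + C₂e^(-x)
Applying ICs: C₁ = 5/3, C₂ = 1/3
Particular solution: y = (5/3)e^(2x) + (1/3)e^(-x)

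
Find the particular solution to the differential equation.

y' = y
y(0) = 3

General solution: y = Ce^x
Applying IC y(0) = 3:
Particular solution: y = 3e^x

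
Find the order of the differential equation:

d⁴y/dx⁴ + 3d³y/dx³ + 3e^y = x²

The order is 4 (highest derivative is of order 4).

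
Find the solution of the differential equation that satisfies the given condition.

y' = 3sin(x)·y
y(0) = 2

General solution: y = Ce^(-3cos(x))
Applying IC y(0) = 2:
Particular solution: y = 2e^(3(1-cos(x)))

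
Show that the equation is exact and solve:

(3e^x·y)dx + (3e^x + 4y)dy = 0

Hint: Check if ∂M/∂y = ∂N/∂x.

Verify exactness: ∂M/∂y = ∂N/∂x ✓
Find F(x,y) such that ∂F/∂x = M, ∂F/∂y = N
Solution: 3e^x·y + 2y² = C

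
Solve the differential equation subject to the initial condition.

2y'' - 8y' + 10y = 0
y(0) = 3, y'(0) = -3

General solution: y = e^(2x)(C₁cos(x) + C₂sin(x))
Complex roots r = 2 ± i
Applying ICs: C₁ = 3, C₂ = -9
Particular solution: y = e^(2x)(3cos(x) - 9sin(x))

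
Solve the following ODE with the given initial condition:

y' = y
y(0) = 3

General solution: y = Ce^x
Applying IC y(0) = 3:
Particular solution: y = 3e^x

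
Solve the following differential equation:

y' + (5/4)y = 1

Using integrating factor method:

General solution: y = 4/5 + Ce^(-5x/4)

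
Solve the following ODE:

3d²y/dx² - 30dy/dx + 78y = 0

Characteristic equation: 3r² - 30r + 78 = 0
Divide by 3: r² - 10r + 26 = 0
Roots: r = 5 ± i (complex conjugates)
General solution: y = e^(5x)(C₁cos(x) + C₂sin(x))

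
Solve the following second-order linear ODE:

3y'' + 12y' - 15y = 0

Characteristic equation: 3r² + 12r - 15 = 0
Divide by 3: r² + 4r - 5 = 0
Roots: r = 1, -5 (distinct real)
General solution: y = C₁e^x + C₂e^(-5x)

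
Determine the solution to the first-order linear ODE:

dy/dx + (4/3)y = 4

Using integrating factor method:

General solution: y = 3 + Ce^(-4x/3)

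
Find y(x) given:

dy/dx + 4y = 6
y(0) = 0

General solution: y = 3/2 + Ce^(-4x)
Applying y(0) = 0: C = 0 - 3/2 = -3/2
Particular solution: y = 3/2 - (3/2)e^(-4x)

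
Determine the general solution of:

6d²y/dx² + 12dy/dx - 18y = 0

Characteristic equation: 6r² + 12r - 18 = 0
Divide by 6: r² + 2r - 3 = 0
Roots: r = 1, -3 (distinct real)
General solution: y = C₁e^x + C₂e^(-3x)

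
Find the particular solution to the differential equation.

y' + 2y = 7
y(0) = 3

General solution: y = 7/2 + Ce^(-2x)
Applying y(0) = 3: C = 3 - 7/2 = -1/2
Particular solution: y = 7/2 - (1/2)e^(-2x)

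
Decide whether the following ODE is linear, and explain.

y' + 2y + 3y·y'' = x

Nonlinear (y·y'' term)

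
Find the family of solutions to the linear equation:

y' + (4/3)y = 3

Using integrating factor method:

General solution: y = 9/4 + Ce^(-4x/3)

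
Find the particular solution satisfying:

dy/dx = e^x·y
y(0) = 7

General solution: y = Ce^(e^x)
Applying IC y(0) = 7:
Particular solution: y = 7e^(e^x - 1)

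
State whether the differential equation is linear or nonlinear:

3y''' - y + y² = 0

Nonlinear (y² term)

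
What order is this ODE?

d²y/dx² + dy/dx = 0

The order is 2 (highest derivative is of order 2).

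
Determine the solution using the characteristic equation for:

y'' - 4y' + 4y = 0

Characteristic equation: r² - 4r + 4 = 0
Factored: (r - 2)² = 0
Repeated root: r = 2
General solution: y = (C₁ + C₂x)e^(2x)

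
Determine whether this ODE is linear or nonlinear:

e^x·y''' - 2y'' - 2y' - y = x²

Linear (y and its derivatives appear to the first power only, no products of y terms)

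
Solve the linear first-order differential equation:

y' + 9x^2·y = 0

Using integrating factor method:

General solution: y = Ce^(-3x^3)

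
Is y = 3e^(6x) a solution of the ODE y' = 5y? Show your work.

Verification:
y = 3e^(6x)
y' = 18e^(6x)
But 5y = 15e^(6x)
y' ≠ 5y — the derivative does not match

No, it is not a solution.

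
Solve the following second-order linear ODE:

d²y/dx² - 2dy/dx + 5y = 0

Characteristic equation: r² - 2r + 5 = 0
Roots: r = 1 ± 2i (complex conjugates)
General solution: y = e^x(C₁cos(2x) + C₂sin(2x))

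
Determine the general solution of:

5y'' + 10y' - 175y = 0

Characteristic equation: 5r² + 10r - 175 = 0
Divide by 5: r² + 2r - 35 = 0
Roots: r = 5, -7 (distinct real)
General solution: y = C₁e^(5x) + C₂e^(-7x)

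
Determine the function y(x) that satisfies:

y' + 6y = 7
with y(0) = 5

General solution: y = 7/6 + Ce^(-6x)
Applying y(0) = 5: C = 5 - 7/6 = 23/6
Particular solution: y = 7/6 + (23/6)e^(-6x)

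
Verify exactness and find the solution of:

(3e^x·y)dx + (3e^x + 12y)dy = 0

Verify exactness: ∂M/∂y = ∂N/∂x ✓
Find F(x,y) such that ∂F/∂x = M, ∂F/∂y = N
Solution: 3e^x·y + 6y² = C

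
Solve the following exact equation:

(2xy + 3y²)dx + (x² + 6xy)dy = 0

Verify exactness: ∂M/∂y = ∂N/∂x ✓
Find F(x,y) such that ∂F/∂x = M, ∂F/∂y = N
Solution: x²y + 3xy² = C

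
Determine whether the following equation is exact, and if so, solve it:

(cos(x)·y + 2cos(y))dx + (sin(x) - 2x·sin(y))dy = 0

Verify exactness: ∂M/∂y = ∂N/∂x ✓
Find F(x,y) such that ∂F/∂x = M, ∂F/∂y = N
Solution: sin(x)·y + 2x·cos(y) = C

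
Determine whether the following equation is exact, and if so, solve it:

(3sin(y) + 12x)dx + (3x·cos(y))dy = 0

Verify exactness: ∂M/∂y = ∂N/∂x ✓
Find F(x,y) such that ∂F/∂x = M, ∂F/∂y = N
Solution: 3x·sin(y) + 6x² = C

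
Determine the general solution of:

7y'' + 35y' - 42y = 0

Characteristic equation: 7r² + 35r - 42 = 0
Divide by 7: r² + 5r - 6 = 0
Roots: r = 1, -6 (distinct real)
General solution: y = C₁e^x + C₂e^(-6x)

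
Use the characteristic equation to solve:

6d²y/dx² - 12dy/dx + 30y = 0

Characteristic equation: 6r² - 12r + 30 = 0
Divide by 6: r² - 2r + 5 = 0
Roots: r = 1 ± 2i (complex conjugates)
General solution: y = e^x(C₁cos(2x) + C₂sin(2x))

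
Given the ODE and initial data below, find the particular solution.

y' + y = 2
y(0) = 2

General solution: y = 2 + Ce^(-x)
Applying y(0) = 2: C = 2 - 2 = 0
Particular solution: y = 2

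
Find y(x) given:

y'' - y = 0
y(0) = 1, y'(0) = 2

General solution: y = C₁e^x + C₂e^(-x)
Applying ICs: C₁ = 3/2, C₂ = -1/2
Particular solution: y = (3/2)e^x - (1/2)e^(-x)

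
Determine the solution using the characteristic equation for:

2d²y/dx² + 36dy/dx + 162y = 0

Characteristic equation: 2r² + 36r + 162 = 0
Divide by 2: r² + 18r + 81 = 0
Factored: (r + 9)² = 0
Repeated root: r = -9
General solution: y = (C₁ + C₂x)e^(-9x)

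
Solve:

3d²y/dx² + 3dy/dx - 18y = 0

Characteristic equation: 3r² + 3r - 18 = 0
Divide by 3: r² + r - 6 = 0
Roots: r = 2, -3 (distinct real)
General solution: y = C₁e^(2x) + C₂e^(-3x)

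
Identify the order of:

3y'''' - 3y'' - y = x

The order is 4 (highest derivative is of order 4).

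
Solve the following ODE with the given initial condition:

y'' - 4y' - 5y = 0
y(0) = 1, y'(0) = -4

General solution: y = C₁e^(5x) + C₂e^(-x)
Applying ICs: C₁ = -1/2, C₂ = 3/2
Particular solution: y = -(1/2)e^(5x) + (3/2)e^(-x)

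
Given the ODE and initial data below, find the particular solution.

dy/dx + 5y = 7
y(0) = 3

General solution: y = 7/5 + Ce^(-5x)
Applying y(0) = 3: C = 3 - 7/5 = 8/5
Particular solution: y = 7/5 + (8/5)e^(-5x)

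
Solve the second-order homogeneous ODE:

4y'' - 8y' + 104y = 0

Characteristic equation: 4r² - 8r + 104 = 0
Divide by 4: r² - 2r + 26 = 0
Roots: r = 1 ± 5i (complex conjugates)
General solution: y = e^x(C₁cos(5x) + C₂sin(5x))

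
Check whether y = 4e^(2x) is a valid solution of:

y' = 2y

Verification:
y = 4e^(2x)
y' = 8e^(2x)
2y = 8e^(2x)
y' = 2y ✓

Yes, it is a solution.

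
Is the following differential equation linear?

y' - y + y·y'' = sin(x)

No. Nonlinear (y·y'' term)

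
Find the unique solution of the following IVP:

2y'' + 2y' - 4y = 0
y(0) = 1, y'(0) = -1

General solution: y = C₁e^x + C₂e^(-2x)
Applying ICs: C₁ = 1/3, C₂ = 2/3
Particular solution: y = (1/3)e^x + (2/3)e^(-2x)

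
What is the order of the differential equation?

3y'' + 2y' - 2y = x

The order is 2 (highest derivative is of order 2).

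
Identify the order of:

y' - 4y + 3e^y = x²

The order is 1 (highest derivative is of order 1).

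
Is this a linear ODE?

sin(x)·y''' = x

Yes. Linear (y and its derivatives appear to the first power only, no products of y terms)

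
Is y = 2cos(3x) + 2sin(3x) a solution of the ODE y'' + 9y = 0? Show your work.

Verification:
y'' = -18cos(3x) - 18sin(3x)
y'' + 9y = 0 ✓

Yes, it is a solution.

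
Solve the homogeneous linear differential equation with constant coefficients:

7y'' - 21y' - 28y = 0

Characteristic equation: 7r² - 21r - 28 = 0
Divide by 7: r² - 3r - 4 = 0
Roots: r = 4, -1 (distinct real)
General solution: y = C₁e^(4x) + C₂e^(-x)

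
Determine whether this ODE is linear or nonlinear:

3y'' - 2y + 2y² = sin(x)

Nonlinear (y² term)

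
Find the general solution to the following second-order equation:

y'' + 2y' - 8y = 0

Characteristic equation: r² + 2r - 8 = 0
Roots: r = 2, -4 (distinct real)
General solution: y = C₁e^(2x) + C₂e^(-4x)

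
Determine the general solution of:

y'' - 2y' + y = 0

Characteristic equation: r² - 2r + 1 = 0
Factored: (r - 1)² = 0
Repeated root: r = 1
General solution: y = (C₁ + C₂x)e^x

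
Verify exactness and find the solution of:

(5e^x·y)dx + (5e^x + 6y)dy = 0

Verify exactness: ∂M/∂y = ∂N/∂x ✓
Find F(x,y) such that ∂F/∂x = M, ∂F/∂y = N
Solution: 5e^x·y + 3y² = C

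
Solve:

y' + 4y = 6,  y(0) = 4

General solution: y = 3/2 + Ce^(-4x)
Applying y(0) = 4: C = 4 - 3/2 = 5/2
Particular solution: y = 3/2 + (5/2)e^(-4x)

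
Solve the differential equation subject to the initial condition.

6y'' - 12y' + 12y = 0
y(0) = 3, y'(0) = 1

General solution: y = e^x(C₁cos(x) + C₂sin(x))
Complex roots r = 1 ± i
Applying ICs: C₁ = 3, C₂ = -2
Particular solution: y = e^x(3cos(x) - 2sin(x))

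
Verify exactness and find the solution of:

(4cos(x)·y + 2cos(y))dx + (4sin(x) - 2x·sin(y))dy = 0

Verify exactness: ∂M/∂y = ∂N/∂x ✓
Find F(x,y) such that ∂F/∂x = M, ∂F/∂y = N
Solution: 4sin(x)·y + 2x·cos(y) = C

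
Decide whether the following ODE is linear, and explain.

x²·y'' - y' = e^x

Linear (y and its derivatives appear to the first power only, no products of y terms)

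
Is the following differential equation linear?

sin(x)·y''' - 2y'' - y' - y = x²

Yes. Linear (y and its derivatives appear to the first power only, no products of y terms)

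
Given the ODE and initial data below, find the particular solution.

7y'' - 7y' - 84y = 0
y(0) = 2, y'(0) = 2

General solution: y = C₁e^(4x) + C₂e^(-3x)
Applying ICs: C₁ = 8/7, C₂ = 6/7
Particular solution: y = (8/7)e^(4x) + (6/7)e^(-3x)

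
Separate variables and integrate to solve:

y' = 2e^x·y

Separating variables and integrating:
ln|y| = 2e^x + C

General solution: y = Ce^(2e^x)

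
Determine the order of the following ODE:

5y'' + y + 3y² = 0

The order is 2 (highest derivative is of order 2).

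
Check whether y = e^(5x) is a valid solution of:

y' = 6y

Verification:
y = e^(5x)
y' = 5e^(5x)
But 6y = 6e^(5x)
y' ≠ 6y — the derivative does not match

No, it is not a solution.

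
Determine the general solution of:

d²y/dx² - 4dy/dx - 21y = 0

Characteristic equation: r² - 4r - 21 = 0
Roots: r = 7, -3 (distinct real)
General solution: y = C₁e^(7x) + C₂e^(-3x)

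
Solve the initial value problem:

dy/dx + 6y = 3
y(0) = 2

General solution: y = 1/2 + Ce^(-6x)
Applying y(0) = 2: C = 2 - 1/2 = 3/2
Particular solution: y = 1/2 + (3/2)e^(-6x)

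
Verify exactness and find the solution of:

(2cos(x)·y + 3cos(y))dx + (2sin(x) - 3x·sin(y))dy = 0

Verify exactness: ∂M/∂y = ∂N/∂x ✓
Find F(x,y) such that ∂F/∂x = M, ∂F/∂y = N
Solution: 2sin(x)·y + 3x·cos(y) = C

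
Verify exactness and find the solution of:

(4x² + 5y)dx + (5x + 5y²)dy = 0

Verify exactness: ∂M/∂y = ∂N/∂x ✓
Find F(x,y) such that ∂F/∂x = M, ∂F/∂y = N
Solution: 4x³/3 + 5xy + 5y³/3 = C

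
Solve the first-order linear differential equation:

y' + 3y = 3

Using integrating factor method:

General solution: y = 1 + Ce^(-3x)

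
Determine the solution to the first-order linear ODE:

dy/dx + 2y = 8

Using integrating factor method:

General solution: y = 4 + Ce^(-2x)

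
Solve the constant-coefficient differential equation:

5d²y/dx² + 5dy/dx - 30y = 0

Characteristic equation: 5r² + 5r - 30 = 0
Divide by 5: r² + r - 6 = 0
Roots: r = 2, -3 (distinct real)
General solution: y = C₁e^(2x) + C₂e^(-3x)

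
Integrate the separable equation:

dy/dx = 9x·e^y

Separating variables and integrating:
-e^(-y) = 9x²/2 + C

General solution: y = -ln(C - 9x²/2)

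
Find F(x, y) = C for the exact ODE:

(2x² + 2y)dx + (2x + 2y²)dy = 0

Verify exactness: ∂M/∂y = ∂N/∂x ✓
Find F(x,y) such that ∂F/∂x = M, ∂F/∂y = N
Solution: 2x³/3 + 2xy + 2y³/3 = C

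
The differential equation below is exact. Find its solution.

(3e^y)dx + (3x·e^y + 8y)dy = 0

Verify exactness: ∂M/∂y = ∂N/∂x ✓
Find F(x,y) such that ∂F/∂x = M, ∂F/∂y = N
Solution: 3x·e^y + 4y² = C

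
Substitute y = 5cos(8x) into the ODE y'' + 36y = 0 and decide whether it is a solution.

Verification:
y'' = -320cos(8x)
y'' + 36y ≠ 0 (frequency mismatch: got 64 instead of 36)

No, it is not a solution.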